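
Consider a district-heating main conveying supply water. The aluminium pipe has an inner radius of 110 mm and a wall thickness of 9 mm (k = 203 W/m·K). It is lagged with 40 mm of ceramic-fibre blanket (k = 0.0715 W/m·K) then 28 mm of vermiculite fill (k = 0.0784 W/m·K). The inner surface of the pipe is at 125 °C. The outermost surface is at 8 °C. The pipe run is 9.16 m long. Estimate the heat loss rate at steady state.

Q ≈ 1100 W

Cylindrical conduction, so R = ln(r₂/r₁)/(2πkL) per layer, in series:
R_aluminium pipe wall = ln(119/110)/(2π×203×9.16) = 6.731×10^-6 K/W
R_ceramic-fibre blanket = ln(159/119)/(2π×0.0715×9.16) = 0.07042 K/W
R_vermiculite fill = ln(187/159)/(2π×0.0784×9.16) = 0.03595 K/W
R_total = 0.1064 K/W
Q = ΔT/R_total = 117/0.1064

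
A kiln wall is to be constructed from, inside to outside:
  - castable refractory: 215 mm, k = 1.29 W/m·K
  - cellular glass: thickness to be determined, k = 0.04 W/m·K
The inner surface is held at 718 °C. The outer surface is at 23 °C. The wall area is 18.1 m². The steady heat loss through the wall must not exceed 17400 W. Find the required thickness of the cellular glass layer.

L ≈ 22.3 mm

Treating each layer as a thermal resistance in series:
R_castable refractory = L/(kA) = 0.215/(1.29×18.1) = 0.009208 K/W
Sum of the known resistances R_other = 0.009208 K/W
Required total resistance R_tot = ΔT/Q_allow = 695/17400 = 0.03994 K/W
R_cellular glass = R_tot − R_other = 0.03073 K/W
L = R·k·A = 0.03073×0.04×18.1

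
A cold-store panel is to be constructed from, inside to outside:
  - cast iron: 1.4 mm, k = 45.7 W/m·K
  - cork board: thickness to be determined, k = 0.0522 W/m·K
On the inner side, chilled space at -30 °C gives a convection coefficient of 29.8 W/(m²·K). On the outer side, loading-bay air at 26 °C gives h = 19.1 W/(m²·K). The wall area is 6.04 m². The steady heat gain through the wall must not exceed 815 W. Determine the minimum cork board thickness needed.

L ≈ 17.2 mm

Thermal resistances in series:
R_inner film = 1/(h_i·A) = 1/(29.8×6.04) = 0.005556 K/W
R_cast iron = L/(kA) = 0.0014/(45.7×6.04) = 5.072×10^-6 K/W
R_outer film = 1/(h_o·A) = 1/(19.1×6.04) = 0.008668 K/W
Sum of the known resistances R_other = 0.01423 K/W
Required total resistance R_tot = ΔT/Q_allow = 56/815 = 0.06871 K/W
R_cork board = R_tot − R_other = 0.05448 K/W
L = R·k·A = 0.05448×0.0522×6.04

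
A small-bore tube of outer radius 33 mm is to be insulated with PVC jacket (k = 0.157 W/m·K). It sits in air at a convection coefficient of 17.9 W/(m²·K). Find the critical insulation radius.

For a cylinder r_cr = k/h = 0.157/17.9
r_cr = 8.77 mm; since the bare radius (33 mm) is above r_cr, any added insulation will reduce heat loss.

r_cr ≈ 8.77 mm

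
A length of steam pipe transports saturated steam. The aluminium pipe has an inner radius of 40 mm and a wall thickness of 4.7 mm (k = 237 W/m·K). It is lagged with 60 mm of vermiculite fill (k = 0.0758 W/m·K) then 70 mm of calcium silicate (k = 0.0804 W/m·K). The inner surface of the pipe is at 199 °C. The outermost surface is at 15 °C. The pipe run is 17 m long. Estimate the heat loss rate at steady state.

Treating each annulus and film as a series resistance:
R_aluminium pipe wall = ln(44.7/40)/(2π×237×17) = 4.388×10^-6 K/W
R_vermiculite fill = ln(104.7/44.7)/(2π×0.0758×17) = 0.1051 K/W
R_calcium silicate = ln(174.7/104.7)/(2π×0.0804×17) = 0.05962 K/W
R_total = 0.1647 K/W
Q = ΔT/R_total = 184/0.1647

Q ≈ 1120 W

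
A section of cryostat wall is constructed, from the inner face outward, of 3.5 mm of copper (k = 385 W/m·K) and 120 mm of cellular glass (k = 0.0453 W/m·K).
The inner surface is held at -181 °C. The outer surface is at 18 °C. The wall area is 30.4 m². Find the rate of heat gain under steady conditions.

Series thermal resistances:
R_copper = L/(kA) = 0.0035/(385×30.4) = 2.99×10^-7 K/W
R_cellular glass = L/(kA) = 0.12/(0.0453×30.4) = 0.08714 K/W
R_total = 0.08714 K/W
Q = ΔT / R_total = 199 / 0.08714

Q ≈ 2280 W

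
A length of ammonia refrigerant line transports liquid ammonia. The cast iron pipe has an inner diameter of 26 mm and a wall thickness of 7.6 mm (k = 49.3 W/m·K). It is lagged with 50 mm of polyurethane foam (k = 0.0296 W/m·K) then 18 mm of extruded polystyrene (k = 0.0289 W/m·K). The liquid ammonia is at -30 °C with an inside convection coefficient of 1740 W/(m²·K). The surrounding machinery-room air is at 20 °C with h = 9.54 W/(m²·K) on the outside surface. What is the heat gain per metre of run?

Radial resistances (cylindrical: R_cond = ln(r_o/r_i)/(2πkL), R_conv = 1/(h·2πrL)):
R_inner film = 1/(h_i·2πr₁L) = 1/(1740×2π×0.013×1) = 0.007036 K/W
R_cast iron pipe wall = ln(20.6/13)/(2π×49.3×1) = 0.001486 K/W
R_polyurethane foam = ln(70.6/20.6)/(2π×0.0296×1) = 6.623 K/W
R_extruded polystyrene = ln(88.6/70.6)/(2π×0.0289×1) = 1.251 K/W
R_outer film = 1/(h_o·2πr_oL) = 1/(9.54×2π×0.0886×1) = 0.1883 K/W
R_total = 8.07 K/W
Q = ΔT/R_total = 50/8.07

q′ ≈ 6.2 W/m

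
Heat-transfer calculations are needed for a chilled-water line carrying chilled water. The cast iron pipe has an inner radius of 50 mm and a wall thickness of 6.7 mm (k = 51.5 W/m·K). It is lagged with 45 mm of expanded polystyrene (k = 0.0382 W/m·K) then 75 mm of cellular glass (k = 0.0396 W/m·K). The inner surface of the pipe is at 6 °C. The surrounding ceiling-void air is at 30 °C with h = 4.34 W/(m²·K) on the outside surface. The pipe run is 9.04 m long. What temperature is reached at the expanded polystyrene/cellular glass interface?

Per-layer cylindrical resistances, series-summed:
R_cast iron pipe wall = ln(56.7/50)/(2π×51.5×9.04) = 4.299×10^-5 K/W
R_expanded polystyrene = ln(101.7/56.7)/(2π×0.0382×9.04) = 0.2693 K/W
R_cellular glass = ln(176.7/101.7)/(2π×0.0396×9.04) = 0.2456 K/W
R_outer film = 1/(h_o·2πr_oL) = 1/(4.34×2π×0.1767×9.04) = 0.02296 K/W
R_total = 0.5379 K/W
Q = ΔT/R_total = 24/0.5379
Q = 44.6 W
T_interface = T_inner + Q·ΣR(inner→interface) = 6 + 44.6×0.2693

T ≈ 18 °C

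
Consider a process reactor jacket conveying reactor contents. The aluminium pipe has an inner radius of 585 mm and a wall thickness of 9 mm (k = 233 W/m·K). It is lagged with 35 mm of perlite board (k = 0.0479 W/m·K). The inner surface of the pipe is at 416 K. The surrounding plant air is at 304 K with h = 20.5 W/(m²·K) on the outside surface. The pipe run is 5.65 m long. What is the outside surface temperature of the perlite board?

T ≈ 311 K

Per-layer cylindrical resistances, series-summed:
R_aluminium pipe wall = ln(594/585)/(2π×233×5.65) = 1.846×10^-6 K/W
R_perlite board = ln(629/594)/(2π×0.0479×5.65) = 0.03367 K/W
R_outer film = 1/(h_o·2πr_oL) = 1/(20.5×2π×0.629×5.65) = 0.002185 K/W
R_total = 0.03586 K/W
Q = ΔT/R_total = 112/0.03586
Q = 3120 W
T_interface = T_inner − Q·ΣR(inner→interface) = 416 − 3120×0.03367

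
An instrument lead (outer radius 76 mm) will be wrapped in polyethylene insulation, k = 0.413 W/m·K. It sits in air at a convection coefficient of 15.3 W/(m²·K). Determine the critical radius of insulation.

r_cr ≈ 27 mm

For a cylinder r_cr = k/h = 0.413/15.3
r_cr = 27 mm; since the bare radius (76 mm) is above r_cr, any added insulation will reduce heat loss.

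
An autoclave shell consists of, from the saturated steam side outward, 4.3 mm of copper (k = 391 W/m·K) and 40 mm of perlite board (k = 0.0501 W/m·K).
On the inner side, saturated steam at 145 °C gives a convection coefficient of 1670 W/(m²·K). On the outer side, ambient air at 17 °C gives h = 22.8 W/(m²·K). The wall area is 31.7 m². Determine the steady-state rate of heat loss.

Series thermal resistances:
R_inner film = 1/(h_i·A) = 1/(1670×31.7) = 1.889×10^-5 K/W
R_copper = L/(kA) = 0.0043/(391×31.7) = 3.469×10^-7 K/W
R_perlite board = L/(kA) = 0.04/(0.0501×31.7) = 0.02519 K/W
R_outer film = 1/(h_o·A) = 1/(22.8×31.7) = 0.001384 K/W
R_total = 0.02659 K/W
Q = ΔT / R_total = 128 / 0.02659

Q ≈ 4810 W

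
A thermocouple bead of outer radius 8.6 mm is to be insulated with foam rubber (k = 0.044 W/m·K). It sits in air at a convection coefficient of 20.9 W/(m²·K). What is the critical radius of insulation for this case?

For a sphere r_cr = 2k/h = 2×0.044/20.9
r_cr = 4.21 mm; since the bare radius (8.6 mm) is above r_cr, any added insulation will reduce heat loss.

r_cr ≈ 4.21 mm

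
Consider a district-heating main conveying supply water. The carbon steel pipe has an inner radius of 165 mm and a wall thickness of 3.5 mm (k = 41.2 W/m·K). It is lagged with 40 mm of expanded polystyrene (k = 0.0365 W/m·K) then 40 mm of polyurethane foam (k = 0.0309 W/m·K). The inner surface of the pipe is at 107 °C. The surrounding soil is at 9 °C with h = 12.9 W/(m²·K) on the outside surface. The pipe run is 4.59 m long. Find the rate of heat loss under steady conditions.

Treating each annulus and film as a series resistance:
R_carbon steel pipe wall = ln(168.5/165)/(2π×41.2×4.59) = 1.767×10^-5 K/W
R_expanded polystyrene = ln(208.5/168.5)/(2π×0.0365×4.59) = 0.2023 K/W
R_polyurethane foam = ln(248.5/208.5)/(2π×0.0309×4.59) = 0.1969 K/W
R_outer film = 1/(h_o·2πr_oL) = 1/(12.9×2π×0.2485×4.59) = 0.01082 K/W
R_total = 0.4101 K/W
Q = ΔT/R_total = 98/0.4101

Q ≈ 239 W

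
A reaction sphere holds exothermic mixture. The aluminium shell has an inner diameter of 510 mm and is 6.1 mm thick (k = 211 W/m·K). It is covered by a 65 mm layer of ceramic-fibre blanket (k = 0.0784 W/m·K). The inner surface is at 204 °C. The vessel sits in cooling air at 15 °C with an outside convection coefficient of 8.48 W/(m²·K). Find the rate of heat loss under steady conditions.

Radial (spherical) resistances in series:
R_aluminium shell = (1/0.255 − 1/0.2611)/(4π×211) = 3.455×10^-5 K/W
R_ceramic-fibre blanket = (1/0.2611 − 1/0.3261)/(4π×0.0784) = 0.7749 K/W
R_outer film = 1/(h·4πr_o²) = 1/(8.48×4π×0.3261²) = 0.08825 K/W
R_total = 0.8632 K/W
Q = ΔT/R_total = 189/0.8632

Q ≈ 219 W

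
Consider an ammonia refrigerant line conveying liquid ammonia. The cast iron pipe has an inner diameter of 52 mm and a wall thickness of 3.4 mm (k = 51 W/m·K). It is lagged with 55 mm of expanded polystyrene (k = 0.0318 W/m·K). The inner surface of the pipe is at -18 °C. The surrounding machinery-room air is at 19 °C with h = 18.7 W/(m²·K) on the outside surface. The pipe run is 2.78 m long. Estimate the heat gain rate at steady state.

Q ≈ 19.1 W

For a radial system each layer contributes R = ln(r_out/r_in)/(2πkL); films add R = 1/(hA).
R_cast iron pipe wall = ln(29.4/26)/(2π×51×2.78) = 1.38×10^-4 K/W
R_expanded polystyrene = ln(84.4/29.4)/(2π×0.0318×2.78) = 1.899 K/W
R_outer film = 1/(h_o·2πr_oL) = 1/(18.7×2π×0.0844×2.78) = 0.03627 K/W
R_total = 1.935 K/W
Q = ΔT/R_total = 37/1.935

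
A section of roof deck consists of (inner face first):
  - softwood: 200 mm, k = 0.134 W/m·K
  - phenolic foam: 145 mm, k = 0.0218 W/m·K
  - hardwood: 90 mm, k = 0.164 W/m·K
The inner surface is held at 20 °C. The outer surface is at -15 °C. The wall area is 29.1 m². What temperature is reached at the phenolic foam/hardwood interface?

T ≈ -12.8 °C

Series thermal resistances:
R_softwood = L/(kA) = 0.2/(0.134×29.1) = 0.05129 K/W
R_phenolic foam = L/(kA) = 0.145/(0.0218×29.1) = 0.2286 K/W
R_hardwood = L/(kA) = 0.09/(0.164×29.1) = 0.01886 K/W
R_total = 0.2987 K/W;  Q = ΔT/R_total = 35/0.2987 = 117.2 W
T_interface = T_inner − Q·ΣR(inner→interface) = 20 − 117×0.2799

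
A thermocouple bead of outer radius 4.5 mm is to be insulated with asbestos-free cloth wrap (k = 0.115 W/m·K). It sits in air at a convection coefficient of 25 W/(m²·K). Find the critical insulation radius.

r_cr ≈ 9.2 mm

For a sphere r_cr = 2k/h = 2×0.115/25
r_cr = 9.2 mm; since the bare radius (4.5 mm) is below r_cr, adding a thin layer of insulation will *increase* heat loss.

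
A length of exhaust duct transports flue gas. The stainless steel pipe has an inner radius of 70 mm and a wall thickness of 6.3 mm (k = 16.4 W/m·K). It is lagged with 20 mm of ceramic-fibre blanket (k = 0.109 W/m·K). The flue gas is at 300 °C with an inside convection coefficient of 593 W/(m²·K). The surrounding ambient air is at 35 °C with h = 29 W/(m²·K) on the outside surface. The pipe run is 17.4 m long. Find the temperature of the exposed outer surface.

T ≈ 72.6 °C

Treating each annulus and film as a series resistance:
R_inner film = 1/(h_i·2πr₁L) = 1/(593×2π×0.07×17.4) = 2.204×10^-4 K/W
R_stainless steel pipe wall = ln(76.3/70)/(2π×16.4×17.4) = 4.806×10^-5 K/W
R_ceramic-fibre blanket = ln(96.3/76.3)/(2π×0.109×17.4) = 0.01954 K/W
R_outer film = 1/(h_o·2πr_oL) = 1/(29×2π×0.0963×17.4) = 0.003275 K/W
R_total = 0.02308 K/W
Q = ΔT/R_total = 265/0.02308
Q = 11500 W
T_interface = T_inner − Q·ΣR(inner→interface) = 300 − 11500×0.0198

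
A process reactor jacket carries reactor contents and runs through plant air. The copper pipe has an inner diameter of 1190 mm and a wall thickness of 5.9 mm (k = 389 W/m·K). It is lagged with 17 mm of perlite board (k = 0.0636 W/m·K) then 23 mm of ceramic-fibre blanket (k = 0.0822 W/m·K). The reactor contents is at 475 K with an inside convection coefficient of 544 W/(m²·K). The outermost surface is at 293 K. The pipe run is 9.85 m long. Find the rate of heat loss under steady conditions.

Per-layer cylindrical resistances, series-summed:
R_inner film = 1/(h_i·2πr₁L) = 1/(544×2π×0.595×9.85) = 4.992×10^-5 K/W
R_copper pipe wall = ln(600.9/595)/(2π×389×9.85) = 4.099×10^-7 K/W
R_perlite board = ln(617.9/600.9)/(2π×0.0636×9.85) = 0.007088 K/W
R_ceramic-fibre blanket = ln(640.9/617.9)/(2π×0.0822×9.85) = 0.007184 K/W
R_total = 0.01432 K/W
Q = ΔT/R_total = 182/0.01432

Q ≈ 12700 W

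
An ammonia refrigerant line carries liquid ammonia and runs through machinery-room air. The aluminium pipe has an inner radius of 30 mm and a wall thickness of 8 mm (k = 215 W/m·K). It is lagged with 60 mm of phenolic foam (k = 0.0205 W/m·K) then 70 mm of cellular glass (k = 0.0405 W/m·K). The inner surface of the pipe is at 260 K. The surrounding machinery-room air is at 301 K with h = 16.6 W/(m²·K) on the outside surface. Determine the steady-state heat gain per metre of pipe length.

q′ ≈ 4.3 W/m

Cylindrical conduction, so R = ln(r₂/r₁)/(2πkL) per layer, in series:
R_aluminium pipe wall = ln(38/30)/(2π×215×1) = 1.75×10^-4 K/W
R_phenolic foam = ln(98/38)/(2π×0.0205×1) = 7.355 K/W
R_cellular glass = ln(168/98)/(2π×0.0405×1) = 2.118 K/W
R_outer film = 1/(h_o·2πr_oL) = 1/(16.6×2π×0.168×1) = 0.05707 K/W
R_total = 9.531 K/W
Q = ΔT/R_total = 41/9.531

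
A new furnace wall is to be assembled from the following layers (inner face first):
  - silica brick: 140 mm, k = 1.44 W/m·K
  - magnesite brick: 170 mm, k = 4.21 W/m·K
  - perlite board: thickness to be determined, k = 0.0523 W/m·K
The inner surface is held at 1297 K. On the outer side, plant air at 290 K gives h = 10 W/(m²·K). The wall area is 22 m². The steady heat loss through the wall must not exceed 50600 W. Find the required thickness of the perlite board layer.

L ≈ 10.5 mm

Using the resistance-network approach (series):
R_silica brick = L/(kA) = 0.14/(1.44×22) = 0.004419 K/W
R_magnesite brick = L/(kA) = 0.17/(4.21×22) = 0.001835 K/W
R_outer film = 1/(h_o·A) = 1/(10×22) = 0.004545 K/W
Sum of the known resistances R_other = 0.0108 K/W
Required total resistance R_tot = ΔT/Q_allow = 1007/50600 = 0.0199 K/W
R_perlite board = R_tot − R_other = 0.009101 K/W
L = R·k·A = 0.009101×0.0523×22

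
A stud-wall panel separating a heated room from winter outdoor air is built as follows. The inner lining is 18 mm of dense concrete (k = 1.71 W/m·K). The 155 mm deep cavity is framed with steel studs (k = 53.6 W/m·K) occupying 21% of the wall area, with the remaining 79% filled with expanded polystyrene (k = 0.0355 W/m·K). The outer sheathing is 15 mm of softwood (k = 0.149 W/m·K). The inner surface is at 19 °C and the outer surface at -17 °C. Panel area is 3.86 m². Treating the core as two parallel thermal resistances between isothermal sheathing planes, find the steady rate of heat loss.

Sheathing layers in series; stud and cavity paths in parallel between them.
R_inner = 0.018/(1.71×3.86) = 0.002727 K/W
R_stud  = 0.155/(53.6×0.21×3.86) = 0.003567 K/W
R_cav   = 0.155/(0.0355×0.79×3.86) = 1.432 K/W
1/R_core = 1/R_stud + 1/R_cav → R_core = 0.003559 K/W
R_outer = 0.015/(0.149×3.86) = 0.02608 K/W
R_total = 0.03237 K/W
Q = ΔT/R_total = 36/0.03237

Q ≈ 1110 W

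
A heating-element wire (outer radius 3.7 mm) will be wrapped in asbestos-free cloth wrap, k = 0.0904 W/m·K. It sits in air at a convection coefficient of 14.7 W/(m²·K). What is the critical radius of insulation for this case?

r_cr ≈ 6.15 mm

For a cylinder r_cr = k/h = 0.0904/14.7
r_cr = 6.15 mm; since the bare radius (3.7 mm) is below r_cr, adding a thin layer of insulation will *increase* heat loss.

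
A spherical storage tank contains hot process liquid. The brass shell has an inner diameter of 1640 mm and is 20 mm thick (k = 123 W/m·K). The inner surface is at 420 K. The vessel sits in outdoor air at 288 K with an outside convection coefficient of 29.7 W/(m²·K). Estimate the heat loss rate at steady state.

Spherical conduction: R = (1/r_in − 1/r_out)/(4πk) per layer; series-sum.
R_brass shell = (1/0.82 − 1/0.84)/(4π×123) = 1.879×10^-5 K/W
R_outer film = 1/(h·4πr_o²) = 1/(29.7×4π×0.84²) = 0.003797 K/W
R_total = 0.003816 K/W
Q = ΔT/R_total = 132/0.003816

Q ≈ 34600 W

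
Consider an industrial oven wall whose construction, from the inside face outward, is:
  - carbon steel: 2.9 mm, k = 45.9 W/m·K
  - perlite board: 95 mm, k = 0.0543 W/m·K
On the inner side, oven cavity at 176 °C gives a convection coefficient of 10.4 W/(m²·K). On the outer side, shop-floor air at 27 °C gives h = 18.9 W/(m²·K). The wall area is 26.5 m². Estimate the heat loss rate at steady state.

Series thermal resistances:
R_inner film = 1/(h_i·A) = 1/(10.4×26.5) = 0.003628 K/W
R_carbon steel = L/(kA) = 0.0029/(45.9×26.5) = 2.384×10^-6 K/W
R_perlite board = L/(kA) = 0.095/(0.0543×26.5) = 0.06602 K/W
R_outer film = 1/(h_o·A) = 1/(18.9×26.5) = 0.001997 K/W
R_total = 0.07165 K/W
Q = ΔT / R_total = 149 / 0.07165

Q ≈ 2080 W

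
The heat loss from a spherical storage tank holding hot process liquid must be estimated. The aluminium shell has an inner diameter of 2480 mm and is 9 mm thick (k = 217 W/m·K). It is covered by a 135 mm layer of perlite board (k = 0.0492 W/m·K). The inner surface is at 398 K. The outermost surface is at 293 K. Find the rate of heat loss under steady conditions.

Q ≈ 831 W

Each spherical layer contributes R = (1/r_i − 1/r_o)/(4πk):
R_aluminium shell = (1/1.24 − 1/1.249)/(4π×217) = 2.131×10^-6 K/W
R_perlite board = (1/1.249 − 1/1.384)/(4π×0.0492) = 0.1263 K/W
R_total = 0.1263 K/W
Q = ΔT/R_total = 105/0.1263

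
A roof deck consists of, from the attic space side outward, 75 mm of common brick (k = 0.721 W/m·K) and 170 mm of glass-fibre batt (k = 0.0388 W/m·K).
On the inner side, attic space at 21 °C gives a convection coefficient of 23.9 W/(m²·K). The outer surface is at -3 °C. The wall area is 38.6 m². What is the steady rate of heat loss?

Q ≈ 205 W

Model the wall as resistances in series:
R_inner film = 1/(h_i·A) = 1/(23.9×38.6) = 0.001084 K/W
R_common brick = L/(kA) = 0.075/(0.721×38.6) = 0.002695 K/W
R_glass-fibre batt = L/(kA) = 0.17/(0.0388×38.6) = 0.1135 K/W
R_total = 0.1173 K/W
Q = ΔT / R_total = 24 / 0.1173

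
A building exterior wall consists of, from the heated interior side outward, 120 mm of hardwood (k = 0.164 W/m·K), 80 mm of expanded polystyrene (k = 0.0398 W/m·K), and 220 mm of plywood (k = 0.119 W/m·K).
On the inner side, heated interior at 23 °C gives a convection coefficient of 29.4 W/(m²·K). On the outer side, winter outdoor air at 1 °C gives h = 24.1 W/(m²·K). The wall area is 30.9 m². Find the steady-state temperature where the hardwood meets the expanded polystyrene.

Treating each layer as a thermal resistance in series:
R_inner film = 1/(h_i·A) = 1/(29.4×30.9) = 0.001101 K/W
R_hardwood = L/(kA) = 0.12/(0.164×30.9) = 0.02368 K/W
R_expanded polystyrene = L/(kA) = 0.08/(0.0398×30.9) = 0.06505 K/W
R_plywood = L/(kA) = 0.22/(0.119×30.9) = 0.05983 K/W
R_outer film = 1/(h_o·A) = 1/(24.1×30.9) = 0.001343 K/W
R_total = 0.151 K/W;  Q = ΔT/R_total = 22/0.151 = 145.7 W
T_interface = T_inner − Q·ΣR(inner→interface) = 23 − 146×0.02478

T ≈ 19.4 °C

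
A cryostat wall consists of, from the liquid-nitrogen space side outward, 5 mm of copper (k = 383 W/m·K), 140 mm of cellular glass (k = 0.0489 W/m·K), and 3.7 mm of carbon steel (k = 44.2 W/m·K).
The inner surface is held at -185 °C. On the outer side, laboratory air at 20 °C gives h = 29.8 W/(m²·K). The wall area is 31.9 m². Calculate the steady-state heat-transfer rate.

Treating each layer as a thermal resistance in series:
R_copper = L/(kA) = 0.005/(383×31.9) = 4.092×10^-7 K/W
R_cellular glass = L/(kA) = 0.14/(0.0489×31.9) = 0.08975 K/W
R_carbon steel = L/(kA) = 0.0037/(44.2×31.9) = 2.624×10^-6 K/W
R_outer film = 1/(h_o·A) = 1/(29.8×31.9) = 0.001052 K/W
R_total = 0.0908 K/W
Q = ΔT / R_total = 205 / 0.0908

Q ≈ 2260 W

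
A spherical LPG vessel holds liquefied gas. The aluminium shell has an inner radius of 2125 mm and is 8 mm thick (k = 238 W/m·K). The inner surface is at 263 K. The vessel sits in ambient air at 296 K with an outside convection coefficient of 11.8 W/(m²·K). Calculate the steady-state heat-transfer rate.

For a spherical shell R = (1/r₁ − 1/r₂)/(4πk); film R = 1/(h·4πr²). In series:
R_aluminium shell = (1/2.125 − 1/2.133)/(4π×238) = 5.901×10^-7 K/W
R_outer film = 1/(h·4πr_o²) = 1/(11.8×4π×2.133²) = 0.001482 K/W
R_total = 0.001483 K/W
Q = ΔT/R_total = 33/0.001483

Q ≈ 22300 W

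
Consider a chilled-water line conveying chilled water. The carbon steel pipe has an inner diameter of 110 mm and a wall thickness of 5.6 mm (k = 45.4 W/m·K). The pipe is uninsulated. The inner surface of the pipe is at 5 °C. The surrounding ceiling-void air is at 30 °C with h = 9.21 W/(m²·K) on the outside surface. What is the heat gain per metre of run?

Per-layer cylindrical resistances, series-summed:
R_carbon steel pipe wall = ln(60.6/55)/(2π×45.4×1) = 3.399×10^-4 K/W
R_outer film = 1/(h_o·2πr_oL) = 1/(9.21×2π×0.0606×1) = 0.2852 K/W
R_total = 0.2855 K/W
Q = ΔT/R_total = 25/0.2855

q′ ≈ 87.6 W/m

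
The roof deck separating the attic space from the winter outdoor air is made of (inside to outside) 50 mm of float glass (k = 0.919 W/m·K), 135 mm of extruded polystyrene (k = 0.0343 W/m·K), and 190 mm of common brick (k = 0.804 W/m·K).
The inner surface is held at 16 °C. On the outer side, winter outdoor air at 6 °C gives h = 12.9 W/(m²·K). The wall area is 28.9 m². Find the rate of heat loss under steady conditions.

Using the resistance-network approach (series):
R_float glass = L/(kA) = 0.05/(0.919×28.9) = 0.001883 K/W
R_extruded polystyrene = L/(kA) = 0.135/(0.0343×28.9) = 0.1362 K/W
R_common brick = L/(kA) = 0.19/(0.804×28.9) = 0.008177 K/W
R_outer film = 1/(h_o·A) = 1/(12.9×28.9) = 0.002682 K/W
R_total = 0.1489 K/W
Q = ΔT / R_total = 10 / 0.1489

Q ≈ 67.1 W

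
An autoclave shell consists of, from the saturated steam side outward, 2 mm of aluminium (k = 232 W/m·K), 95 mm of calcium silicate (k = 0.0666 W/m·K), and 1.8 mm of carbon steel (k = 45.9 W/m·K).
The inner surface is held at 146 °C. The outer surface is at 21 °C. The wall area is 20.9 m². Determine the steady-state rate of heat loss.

Q ≈ 1830 W

Series thermal resistances:
R_aluminium = L/(kA) = 0.002/(232×20.9) = 4.125×10^-7 K/W
R_calcium silicate = L/(kA) = 0.095/(0.0666×20.9) = 0.06825 K/W
R_carbon steel = L/(kA) = 0.0018/(45.9×20.9) = 1.876×10^-6 K/W
R_total = 0.06825 K/W
Q = ΔT / R_total = 125 / 0.06825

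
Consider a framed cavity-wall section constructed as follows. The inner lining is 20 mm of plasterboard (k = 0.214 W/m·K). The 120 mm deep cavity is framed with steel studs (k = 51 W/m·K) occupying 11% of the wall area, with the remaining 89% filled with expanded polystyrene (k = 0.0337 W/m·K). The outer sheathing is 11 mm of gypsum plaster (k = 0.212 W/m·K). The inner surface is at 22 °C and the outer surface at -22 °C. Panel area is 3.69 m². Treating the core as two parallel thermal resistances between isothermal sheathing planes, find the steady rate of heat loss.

Q ≈ 974 W

Sheathing layers in series; stud and cavity paths in parallel between them.
R_inner = 0.02/(0.214×3.69) = 0.02533 K/W
R_stud  = 0.12/(51×0.11×3.69) = 0.005797 K/W
R_cav   = 0.12/(0.0337×0.89×3.69) = 1.084 K/W
1/R_core = 1/R_stud + 1/R_cav → R_core = 0.005766 K/W
R_outer = 0.011/(0.212×3.69) = 0.01406 K/W
R_total = 0.04515 K/W
Q = ΔT/R_total = 44/0.04515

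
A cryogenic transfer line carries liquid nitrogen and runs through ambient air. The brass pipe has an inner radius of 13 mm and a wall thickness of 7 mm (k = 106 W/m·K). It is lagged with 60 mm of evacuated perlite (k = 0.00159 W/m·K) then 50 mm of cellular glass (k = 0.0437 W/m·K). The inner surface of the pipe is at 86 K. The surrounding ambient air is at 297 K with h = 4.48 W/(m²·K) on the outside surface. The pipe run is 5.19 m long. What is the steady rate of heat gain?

Q ≈ 7.78 W

For a radial system each layer contributes R = ln(r_out/r_in)/(2πkL); films add R = 1/(hA).
R_brass pipe wall = ln(20/13)/(2π×106×5.19) = 1.246×10^-4 K/W
R_evacuated perlite = ln(80/20)/(2π×0.00159×5.19) = 26.74 K/W
R_cellular glass = ln(130/80)/(2π×0.0437×5.19) = 0.3407 K/W
R_outer film = 1/(h_o·2πr_oL) = 1/(4.48×2π×0.13×5.19) = 0.05265 K/W
R_total = 27.13 K/W
Q = ΔT/R_total = 211/27.13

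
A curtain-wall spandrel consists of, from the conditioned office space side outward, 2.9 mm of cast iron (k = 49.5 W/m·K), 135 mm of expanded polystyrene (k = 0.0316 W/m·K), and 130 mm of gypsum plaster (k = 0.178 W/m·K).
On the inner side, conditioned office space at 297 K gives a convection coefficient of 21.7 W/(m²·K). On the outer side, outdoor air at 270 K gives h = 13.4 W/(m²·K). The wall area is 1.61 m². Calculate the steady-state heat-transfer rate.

Using the resistance-network approach (series):
R_inner film = 1/(h_i·A) = 1/(21.7×1.61) = 0.02862 K/W
R_cast iron = L/(kA) = 0.0029/(49.5×1.61) = 3.639×10^-5 K/W
R_expanded polystyrene = L/(kA) = 0.135/(0.0316×1.61) = 2.654 K/W
R_gypsum plaster = L/(kA) = 0.13/(0.178×1.61) = 0.4536 K/W
R_outer film = 1/(h_o·A) = 1/(13.4×1.61) = 0.04635 K/W
R_total = 3.182 K/W
Q = ΔT / R_total = 27 / 3.182

Q ≈ 8.48 W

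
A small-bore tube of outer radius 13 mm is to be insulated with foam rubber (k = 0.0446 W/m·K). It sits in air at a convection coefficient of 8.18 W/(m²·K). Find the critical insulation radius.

r_cr ≈ 5.45 mm

For a cylinder r_cr = k/h = 0.0446/8.18
r_cr = 5.45 mm; since the bare radius (13 mm) is above r_cr, any added insulation will reduce heat loss.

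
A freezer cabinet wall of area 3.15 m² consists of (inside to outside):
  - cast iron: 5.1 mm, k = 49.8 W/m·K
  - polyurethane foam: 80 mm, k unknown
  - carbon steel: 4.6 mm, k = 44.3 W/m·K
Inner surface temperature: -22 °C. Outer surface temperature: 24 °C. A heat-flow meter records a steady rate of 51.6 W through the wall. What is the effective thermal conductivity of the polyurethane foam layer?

Model the wall as resistances in series:
R_cast iron = L/(kA) = 0.0051/(49.8×3.15) = 3.251×10^-5 K/W
R_carbon steel = L/(kA) = 0.0046/(44.3×3.15) = 3.296×10^-5 K/W
Sum of known resistances R_other = 6.548×10^-5 K/W
Total R = ΔT/Q = 46/51.6 = 0.8915 K/W
R_polyurethane foam = R_total − R_other = 0.8914 K/W
k = L/(R·A) = 0.08/(0.8914×3.15)

k ≈ 0.0285 W/(m·K)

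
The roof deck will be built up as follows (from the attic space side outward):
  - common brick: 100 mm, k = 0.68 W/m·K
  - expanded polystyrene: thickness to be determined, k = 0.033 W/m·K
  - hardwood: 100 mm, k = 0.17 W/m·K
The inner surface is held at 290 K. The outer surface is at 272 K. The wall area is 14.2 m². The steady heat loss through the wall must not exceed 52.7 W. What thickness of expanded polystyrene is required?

L ≈ 136 mm

Thermal resistances in series:
R_common brick = L/(kA) = 0.1/(0.68×14.2) = 0.01036 K/W
R_hardwood = L/(kA) = 0.1/(0.17×14.2) = 0.04143 K/W
Sum of the known resistances R_other = 0.05178 K/W
Required total resistance R_tot = ΔT/Q_allow = 18/52.7 = 0.3416 K/W
R_expanded polystyrene = R_tot − R_other = 0.2898 K/W
L = R·k·A = 0.2898×0.033×14.2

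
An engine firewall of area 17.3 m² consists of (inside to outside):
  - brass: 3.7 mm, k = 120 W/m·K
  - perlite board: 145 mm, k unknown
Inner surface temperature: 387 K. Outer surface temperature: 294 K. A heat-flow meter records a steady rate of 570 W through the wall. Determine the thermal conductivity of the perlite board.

k ≈ 0.0514 W/(m·K)

Thermal resistances in series:
R_brass = L/(kA) = 0.0037/(120×17.3) = 1.782×10^-6 K/W
Sum of known resistances R_other = 1.782×10^-6 K/W
Total R = ΔT/Q = 93/570 = 0.1632 K/W
R_perlite board = R_total − R_other = 0.1632 K/W
k = L/(R·A) = 0.145/(0.1632×17.3)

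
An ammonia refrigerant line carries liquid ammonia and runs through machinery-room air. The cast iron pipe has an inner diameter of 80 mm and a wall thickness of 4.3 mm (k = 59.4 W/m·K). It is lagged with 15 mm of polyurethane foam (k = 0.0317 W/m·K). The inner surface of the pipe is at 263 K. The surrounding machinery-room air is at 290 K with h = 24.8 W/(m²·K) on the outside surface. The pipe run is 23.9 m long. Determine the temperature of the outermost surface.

T ≈ 288 K

Treating each annulus and film as a series resistance:
R_cast iron pipe wall = ln(44.3/40)/(2π×59.4×23.9) = 1.145×10^-5 K/W
R_polyurethane foam = ln(59.3/44.3)/(2π×0.0317×23.9) = 0.06126 K/W
R_outer film = 1/(h_o·2πr_oL) = 1/(24.8×2π×0.0593×23.9) = 0.004528 K/W
R_total = 0.0658 K/W
Q = ΔT/R_total = 27/0.0658
Q = 410 W
T_interface = T_inner + Q·ΣR(inner→interface) = 263 + 410×0.06127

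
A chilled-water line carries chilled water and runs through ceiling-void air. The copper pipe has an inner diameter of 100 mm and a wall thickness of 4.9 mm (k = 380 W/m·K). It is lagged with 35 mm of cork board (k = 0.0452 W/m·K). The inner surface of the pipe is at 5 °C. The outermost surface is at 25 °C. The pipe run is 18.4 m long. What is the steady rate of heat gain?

Treating each annulus and film as a series resistance:
R_copper pipe wall = ln(54.9/50)/(2π×380×18.4) = 2.128×10^-6 K/W
R_cork board = ln(89.9/54.9)/(2π×0.0452×18.4) = 0.09438 K/W
R_total = 0.09438 K/W
Q = ΔT/R_total = 20/0.09438

Q ≈ 212 W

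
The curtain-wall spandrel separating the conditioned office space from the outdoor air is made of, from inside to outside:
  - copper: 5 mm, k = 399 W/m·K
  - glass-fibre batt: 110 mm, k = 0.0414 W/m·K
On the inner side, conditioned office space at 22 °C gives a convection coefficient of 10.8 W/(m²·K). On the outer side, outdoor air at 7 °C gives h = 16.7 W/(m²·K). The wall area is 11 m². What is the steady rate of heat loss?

Thermal resistances in series:
R_inner film = 1/(h_i·A) = 1/(10.8×11) = 0.008418 K/W
R_copper = L/(kA) = 0.005/(399×11) = 1.139×10^-6 K/W
R_glass-fibre batt = L/(kA) = 0.11/(0.0414×11) = 0.2415 K/W
R_outer film = 1/(h_o·A) = 1/(16.7×11) = 0.005444 K/W
R_total = 0.2554 K/W
Q = ΔT / R_total = 15 / 0.2554

Q ≈ 58.7 W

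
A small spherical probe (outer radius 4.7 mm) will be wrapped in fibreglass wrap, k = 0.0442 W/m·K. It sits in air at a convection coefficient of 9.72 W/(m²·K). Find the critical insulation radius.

For a sphere r_cr = 2k/h = 2×0.0442/9.72
r_cr = 9.09 mm; since the bare radius (4.7 mm) is below r_cr, adding a thin layer of insulation will *increase* heat loss.

r_cr ≈ 9.09 mm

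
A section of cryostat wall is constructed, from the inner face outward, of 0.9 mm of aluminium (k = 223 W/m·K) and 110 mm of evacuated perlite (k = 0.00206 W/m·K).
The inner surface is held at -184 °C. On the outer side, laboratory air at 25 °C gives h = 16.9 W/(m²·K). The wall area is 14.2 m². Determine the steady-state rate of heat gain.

Thermal resistances in series:
R_aluminium = L/(kA) = 0.0009/(223×14.2) = 2.842×10^-7 K/W
R_evacuated perlite = L/(kA) = 0.11/(0.00206×14.2) = 3.76 K/W
R_outer film = 1/(h_o·A) = 1/(16.9×14.2) = 0.004167 K/W
R_total = 3.765 K/W
Q = ΔT / R_total = 209 / 3.765

Q ≈ 55.5 W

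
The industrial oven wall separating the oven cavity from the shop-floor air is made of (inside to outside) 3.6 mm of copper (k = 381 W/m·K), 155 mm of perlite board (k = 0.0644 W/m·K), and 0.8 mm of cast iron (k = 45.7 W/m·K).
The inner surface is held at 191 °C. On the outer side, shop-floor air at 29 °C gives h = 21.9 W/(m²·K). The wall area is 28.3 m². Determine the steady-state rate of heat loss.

Thermal resistances in series:
R_copper = L/(kA) = 0.0036/(381×28.3) = 3.339×10^-7 K/W
R_perlite board = L/(kA) = 0.155/(0.0644×28.3) = 0.08505 K/W
R_cast iron = L/(kA) = 0.0008/(45.7×28.3) = 6.186×10^-7 K/W
R_outer film = 1/(h_o·A) = 1/(21.9×28.3) = 0.001614 K/W
R_total = 0.08666 K/W
Q = ΔT / R_total = 162 / 0.08666

Q ≈ 1870 W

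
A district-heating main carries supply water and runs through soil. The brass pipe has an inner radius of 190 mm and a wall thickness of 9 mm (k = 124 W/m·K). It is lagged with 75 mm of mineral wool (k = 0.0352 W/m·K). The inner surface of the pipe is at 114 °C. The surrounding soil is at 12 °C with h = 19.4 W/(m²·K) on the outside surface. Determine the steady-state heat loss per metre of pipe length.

Cylindrical conduction, so R = ln(r₂/r₁)/(2πkL) per layer, in series:
R_brass pipe wall = ln(199/190)/(2π×124×1) = 5.94×10^-5 K/W
R_mineral wool = ln(274/199)/(2π×0.0352×1) = 1.446 K/W
R_outer film = 1/(h_o·2πr_oL) = 1/(19.4×2π×0.274×1) = 0.02994 K/W
R_total = 1.476 K/W
Q = ΔT/R_total = 102/1.476

q′ ≈ 69.1 W/m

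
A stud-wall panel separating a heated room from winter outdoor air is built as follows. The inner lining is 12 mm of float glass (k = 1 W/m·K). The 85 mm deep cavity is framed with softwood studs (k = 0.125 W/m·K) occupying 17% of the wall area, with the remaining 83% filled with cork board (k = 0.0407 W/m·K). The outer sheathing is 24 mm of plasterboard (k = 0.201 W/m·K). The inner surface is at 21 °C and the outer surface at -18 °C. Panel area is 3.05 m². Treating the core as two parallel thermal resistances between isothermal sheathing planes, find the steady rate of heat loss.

Q ≈ 71 W

Sheathing layers in series; stud and cavity paths in parallel between them.
R_inner = 0.012/(1×3.05) = 0.003934 K/W
R_stud  = 0.085/(0.125×0.17×3.05) = 1.311 K/W
R_cav   = 0.085/(0.0407×0.83×3.05) = 0.825 K/W
1/R_core = 1/R_stud + 1/R_cav → R_core = 0.5064 K/W
R_outer = 0.024/(0.201×3.05) = 0.03915 K/W
R_total = 0.5495 K/W
Q = ΔT/R_total = 39/0.5495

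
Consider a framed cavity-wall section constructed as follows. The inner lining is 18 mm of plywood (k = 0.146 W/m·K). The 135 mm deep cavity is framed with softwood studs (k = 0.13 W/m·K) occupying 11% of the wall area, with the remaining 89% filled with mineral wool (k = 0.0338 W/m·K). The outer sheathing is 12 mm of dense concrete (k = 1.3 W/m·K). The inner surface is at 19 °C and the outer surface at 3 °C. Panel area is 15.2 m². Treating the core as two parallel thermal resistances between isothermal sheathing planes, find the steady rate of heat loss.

Q ≈ 76.6 W

Sheathing layers in series; stud and cavity paths in parallel between them.
R_inner = 0.018/(0.146×15.2) = 0.008111 K/W
R_stud  = 0.135/(0.13×0.11×15.2) = 0.6211 K/W
R_cav   = 0.135/(0.0338×0.89×15.2) = 0.2952 K/W
1/R_core = 1/R_stud + 1/R_cav → R_core = 0.2001 K/W
R_outer = 0.012/(1.3×15.2) = 6.073×10^-4 K/W
R_total = 0.2088 K/W
Q = ΔT/R_total = 16/0.2088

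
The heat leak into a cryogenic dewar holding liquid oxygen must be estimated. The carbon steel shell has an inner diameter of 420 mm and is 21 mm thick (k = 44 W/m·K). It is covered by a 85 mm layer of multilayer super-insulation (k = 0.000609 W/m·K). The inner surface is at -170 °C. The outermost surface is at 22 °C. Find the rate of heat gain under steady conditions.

Q ≈ 1.26 W

Radial (spherical) resistances in series:
R_carbon steel shell = (1/0.21 − 1/0.231)/(4π×44) = 7.829×10^-4 K/W
R_multilayer super-insulation = (1/0.231 − 1/0.316)/(4π×0.000609) = 152.2 K/W
R_total = 152.2 K/W
Q = ΔT/R_total = 192/152.2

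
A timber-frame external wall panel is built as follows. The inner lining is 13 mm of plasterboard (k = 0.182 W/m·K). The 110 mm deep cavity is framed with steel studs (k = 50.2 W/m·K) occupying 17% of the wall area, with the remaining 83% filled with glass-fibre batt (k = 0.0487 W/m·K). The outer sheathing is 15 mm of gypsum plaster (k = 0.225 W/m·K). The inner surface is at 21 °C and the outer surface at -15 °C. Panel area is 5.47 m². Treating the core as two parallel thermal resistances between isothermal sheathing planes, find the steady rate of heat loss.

Sheathing layers in series; stud and cavity paths in parallel between them.
R_inner = 0.013/(0.182×5.47) = 0.01306 K/W
R_stud  = 0.11/(50.2×0.17×5.47) = 0.002356 K/W
R_cav   = 0.11/(0.0487×0.83×5.47) = 0.4975 K/W
1/R_core = 1/R_stud + 1/R_cav → R_core = 0.002345 K/W
R_outer = 0.015/(0.225×5.47) = 0.01219 K/W
R_total = 0.02759 K/W
Q = ΔT/R_total = 36/0.02759

Q ≈ 1300 W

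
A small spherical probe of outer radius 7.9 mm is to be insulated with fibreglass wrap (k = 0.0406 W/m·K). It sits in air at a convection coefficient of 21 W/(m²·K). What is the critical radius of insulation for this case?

r_cr ≈ 3.87 mm

For a sphere r_cr = 2k/h = 2×0.0406/21
r_cr = 3.87 mm; since the bare radius (7.9 mm) is above r_cr, any added insulation will reduce heat loss.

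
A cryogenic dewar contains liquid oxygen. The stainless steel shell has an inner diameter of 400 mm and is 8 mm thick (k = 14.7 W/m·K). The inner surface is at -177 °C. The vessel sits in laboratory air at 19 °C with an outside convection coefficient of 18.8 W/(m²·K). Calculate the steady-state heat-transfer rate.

Each spherical layer contributes R = (1/r_i − 1/r_o)/(4πk):
R_stainless steel shell = (1/0.2 − 1/0.208)/(4π×14.7) = 0.001041 K/W
R_outer film = 1/(h·4πr_o²) = 1/(18.8×4π×0.208²) = 0.09784 K/W
R_total = 0.09888 K/W
Q = ΔT/R_total = 196/0.09888

Q ≈ 1980 W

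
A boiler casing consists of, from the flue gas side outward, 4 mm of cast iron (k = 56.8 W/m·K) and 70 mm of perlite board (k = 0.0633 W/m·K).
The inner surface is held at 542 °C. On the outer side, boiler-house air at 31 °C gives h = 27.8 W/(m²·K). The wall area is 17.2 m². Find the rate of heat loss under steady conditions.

Q ≈ 7700 W

Using the resistance-network approach (series):
R_cast iron = L/(kA) = 0.004/(56.8×17.2) = 4.094×10^-6 K/W
R_perlite board = L/(kA) = 0.07/(0.0633×17.2) = 0.06429 K/W
R_outer film = 1/(h_o·A) = 1/(27.8×17.2) = 0.002091 K/W
R_total = 0.06639 K/W
Q = ΔT / R_total = 511 / 0.06639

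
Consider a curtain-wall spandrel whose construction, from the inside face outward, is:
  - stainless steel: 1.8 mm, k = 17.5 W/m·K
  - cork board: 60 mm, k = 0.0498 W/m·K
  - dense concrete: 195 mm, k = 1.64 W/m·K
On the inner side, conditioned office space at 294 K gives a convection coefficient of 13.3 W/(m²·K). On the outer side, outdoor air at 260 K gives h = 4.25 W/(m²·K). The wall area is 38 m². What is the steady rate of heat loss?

Q ≈ 791 W

Model the wall as resistances in series:
R_inner film = 1/(h_i·A) = 1/(13.3×38) = 0.001979 K/W
R_stainless steel = L/(kA) = 0.0018/(17.5×38) = 2.707×10^-6 K/W
R_cork board = L/(kA) = 0.06/(0.0498×38) = 0.03171 K/W
R_dense concrete = L/(kA) = 0.195/(1.64×38) = 0.003129 K/W
R_outer film = 1/(h_o·A) = 1/(4.25×38) = 0.006192 K/W
R_total = 0.04301 K/W
Q = ΔT / R_total = 34 / 0.04301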